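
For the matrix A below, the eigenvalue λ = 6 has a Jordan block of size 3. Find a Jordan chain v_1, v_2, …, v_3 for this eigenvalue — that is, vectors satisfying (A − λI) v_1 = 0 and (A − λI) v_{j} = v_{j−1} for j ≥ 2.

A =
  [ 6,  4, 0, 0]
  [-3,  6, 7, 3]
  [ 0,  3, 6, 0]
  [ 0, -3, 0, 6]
A Jordan chain for λ = 6 of length 3:
v_1 = (-12, 0, -9, 9)ᵀ
v_2 = (0, -3, 0, 0)ᵀ
v_3 = (1, 0, 0, 0)ᵀ

Let N = A − (6)·I. We want v_3 with N^3 v_3 = 0 but N^2 v_3 ≠ 0; then v_{j-1} := N · v_j for j = 3, …, 2.

Pick v_3 = (1, 0, 0, 0)ᵀ.
Then v_2 = N · v_3 = (0, -3, 0, 0)ᵀ.
Then v_1 = N · v_2 = (-12, 0, -9, 9)ᵀ.

Sanity check: (A − (6)·I) v_1 = (0, 0, 0, 0)ᵀ = 0. ✓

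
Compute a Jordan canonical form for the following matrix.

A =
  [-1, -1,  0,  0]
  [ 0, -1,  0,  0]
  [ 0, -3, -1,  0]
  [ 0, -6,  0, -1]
J_2(-1) ⊕ J_1(-1) ⊕ J_1(-1)

The characteristic polynomial is
  det(x·I − A) = x^4 + 4*x^3 + 6*x^2 + 4*x + 1 = (x + 1)^4

Eigenvalues and multiplicities (the geometric multiplicity of λ is n − rank(A − λI), which equals the number of Jordan blocks for λ):
  λ = -1: algebraic multiplicity = 4, geometric multiplicity = 3

Determining the block sizes for each eigenvalue:
  λ = -1: 3 blocks summing to 4 forces exactly one block of size 2 and the rest size 1 → block sizes [2, 1, 1]

Assembling the blocks gives a Jordan form
J =
  [-1,  1,  0,  0]
  [ 0, -1,  0,  0]
  [ 0,  0, -1,  0]
  [ 0,  0,  0, -1]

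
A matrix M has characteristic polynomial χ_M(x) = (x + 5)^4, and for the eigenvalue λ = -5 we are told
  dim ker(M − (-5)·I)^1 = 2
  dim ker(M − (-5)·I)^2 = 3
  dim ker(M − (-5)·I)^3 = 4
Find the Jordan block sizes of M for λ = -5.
Block sizes for λ = -5: [3, 1]

From the dimensions of kernels of powers, the number of Jordan blocks of size at least j is d_j − d_{j−1} where d_j = dim ker(N^j) (with d_0 = 0). Computing the differences gives [2, 1, 1].
The number of blocks of size exactly k is (#blocks of size ≥ k) − (#blocks of size ≥ k + 1), so the partition is: 1 block(s) of size 1, 1 block(s) of size 3.
In nonincreasing order the block sizes are [3, 1].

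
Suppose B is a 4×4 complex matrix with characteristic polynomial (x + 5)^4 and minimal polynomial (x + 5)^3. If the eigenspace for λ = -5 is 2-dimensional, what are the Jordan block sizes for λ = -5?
Block sizes for λ = -5: [3, 1]

Step 1 — from the characteristic polynomial, algebraic multiplicity of λ = -5 is 4. From dim ker(B − (-5)·I) = 2, there are exactly 2 Jordan blocks for λ = -5.
Step 2 — from the minimal polynomial, the factor (x + 5)^3 tells us the largest block for λ = -5 has size 3.
Step 3 — with total size 4, 2 blocks, and largest block 3, the block sizes (in nonincreasing order) are [3, 1].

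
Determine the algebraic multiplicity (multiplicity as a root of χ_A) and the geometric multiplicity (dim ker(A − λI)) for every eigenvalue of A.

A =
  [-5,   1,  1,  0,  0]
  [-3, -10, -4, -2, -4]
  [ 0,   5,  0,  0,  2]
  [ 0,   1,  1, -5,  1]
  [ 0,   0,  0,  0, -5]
λ = -5: alg = 5, geom = 2

Step 1 — factor the characteristic polynomial to read off the algebraic multiplicities:
  χ_A(x) = (x + 5)^5

Step 2 — compute geometric multiplicities via the rank-nullity identity g(λ) = n − rank(A − λI):
  rank(A − (-5)·I) = 3, so dim ker(A − (-5)·I) = n − 3 = 2

Summary:
  λ = -5: algebraic multiplicity = 5, geometric multiplicity = 2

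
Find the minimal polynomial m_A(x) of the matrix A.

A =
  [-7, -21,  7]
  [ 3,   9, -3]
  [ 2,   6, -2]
x^2

The characteristic polynomial is χ_A(x) = x^3, so the eigenvalues are known. The minimal polynomial is
  m_A(x) = Π_λ (x − λ)^{k_λ}
where k_λ is the size of the *largest* Jordan block for λ (equivalently, the smallest k with (A − λI)^k v = 0 for every generalised eigenvector v of λ).

  λ = 0: largest Jordan block has size 2, contributing (x − 0)^2

So m_A(x) = x^2 = x^2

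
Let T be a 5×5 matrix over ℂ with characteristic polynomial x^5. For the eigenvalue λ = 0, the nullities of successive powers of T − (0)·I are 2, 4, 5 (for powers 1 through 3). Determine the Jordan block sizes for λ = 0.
Block sizes for λ = 0: [3, 2]

From the dimensions of kernels of powers, the number of Jordan blocks of size at least j is d_j − d_{j−1} where d_j = dim ker(N^j) (with d_0 = 0). Computing the differences gives [2, 2, 1].
The number of blocks of size exactly k is (#blocks of size ≥ k) − (#blocks of size ≥ k + 1), so the partition is: 1 block(s) of size 2, 1 block(s) of size 3.
In nonincreasing order the block sizes are [3, 2].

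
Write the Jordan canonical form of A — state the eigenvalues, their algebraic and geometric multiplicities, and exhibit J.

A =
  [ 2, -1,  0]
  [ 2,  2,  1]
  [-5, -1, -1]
J_3(1)

The characteristic polynomial is
  det(x·I − A) = x^3 - 3*x^2 + 3*x - 1 = (x - 1)^3

Eigenvalues and multiplicities (the geometric multiplicity of λ is n − rank(A − λI), which equals the number of Jordan blocks for λ):
  λ = 1: algebraic multiplicity = 3, geometric multiplicity = 1

Determining the block sizes for each eigenvalue:
  λ = 1: one block (gm = 1), so the single block has size am = 3 → block sizes [3]

Assembling the blocks gives a Jordan form
J =
  [1, 1, 0]
  [0, 1, 1]
  [0, 0, 1]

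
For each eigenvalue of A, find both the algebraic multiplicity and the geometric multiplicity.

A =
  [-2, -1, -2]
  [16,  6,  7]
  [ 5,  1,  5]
λ = 3: alg = 3, geom = 1

Step 1 — factor the characteristic polynomial to read off the algebraic multiplicities:
  χ_A(x) = (x - 3)^3

Step 2 — compute geometric multiplicities via the rank-nullity identity g(λ) = n − rank(A − λI):
  rank(A − (3)·I) = 2, so dim ker(A − (3)·I) = n − 2 = 1

Summary:
  λ = 3: algebraic multiplicity = 3, geometric multiplicity = 1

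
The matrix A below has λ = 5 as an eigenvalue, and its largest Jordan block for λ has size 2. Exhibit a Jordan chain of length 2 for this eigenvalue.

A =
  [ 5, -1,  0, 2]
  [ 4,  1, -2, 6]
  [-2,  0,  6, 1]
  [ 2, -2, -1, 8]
A Jordan chain for λ = 5 of length 2:
v_1 = (0, 4, -2, 2)ᵀ
v_2 = (1, 0, 0, 0)ᵀ

Let N = A − (5)·I. We want v_2 with N^2 v_2 = 0 but N^1 v_2 ≠ 0; then v_{j-1} := N · v_j for j = 2, …, 2.

Pick v_2 = (1, 0, 0, 0)ᵀ.
Then v_1 = N · v_2 = (0, 4, -2, 2)ᵀ.

Sanity check: (A − (5)·I) v_1 = (0, 0, 0, 0)ᵀ = 0. ✓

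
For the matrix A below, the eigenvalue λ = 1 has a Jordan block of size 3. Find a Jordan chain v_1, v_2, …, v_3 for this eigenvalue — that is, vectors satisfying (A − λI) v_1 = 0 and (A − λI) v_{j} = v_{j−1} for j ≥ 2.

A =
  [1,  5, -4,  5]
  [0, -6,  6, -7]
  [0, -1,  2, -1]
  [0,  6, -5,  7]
A Jordan chain for λ = 1 of length 3:
v_1 = (-1, 1, 0, -1)ᵀ
v_2 = (5, -7, -1, 6)ᵀ
v_3 = (0, 1, 0, 0)ᵀ

Let N = A − (1)·I. We want v_3 with N^3 v_3 = 0 but N^2 v_3 ≠ 0; then v_{j-1} := N · v_j for j = 3, …, 2.

Pick v_3 = (0, 1, 0, 0)ᵀ.
Then v_2 = N · v_3 = (5, -7, -1, 6)ᵀ.
Then v_1 = N · v_2 = (-1, 1, 0, -1)ᵀ.

Sanity check: (A − (1)·I) v_1 = (0, 0, 0, 0)ᵀ = 0. ✓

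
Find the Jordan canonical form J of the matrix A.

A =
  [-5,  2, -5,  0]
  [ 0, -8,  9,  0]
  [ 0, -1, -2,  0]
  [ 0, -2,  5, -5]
J_3(-5) ⊕ J_1(-5)

The characteristic polynomial is
  det(x·I − A) = x^4 + 20*x^3 + 150*x^2 + 500*x + 625 = (x + 5)^4

Eigenvalues and multiplicities (the geometric multiplicity of λ is n − rank(A − λI), which equals the number of Jordan blocks for λ):
  λ = -5: algebraic multiplicity = 4, geometric multiplicity = 2

Determining the block sizes for each eigenvalue:
  λ = -5: with am = 4 and gm = 2, the partition is not yet determined (e.g. several partitions of 4 into 2 parts exist). Let N = A − (-5)·I. Computing rank(N^1) = 2, rank(N^2) = 1, rank(N^3) = 0; the number of blocks of size ≥ j is rank(N^{j−1}) − rank(N^j), giving [2, 1, 1]. So we have 1 block(s) of size 3, 1 block(s) of size 1 → block sizes [3, 1]

Assembling the blocks gives a Jordan form
J =
  [-5,  1,  0,  0]
  [ 0, -5,  1,  0]
  [ 0,  0, -5,  0]
  [ 0,  0,  0, -5]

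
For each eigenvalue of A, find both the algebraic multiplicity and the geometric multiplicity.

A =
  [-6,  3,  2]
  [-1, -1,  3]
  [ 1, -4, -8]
λ = -5: alg = 3, geom = 1

Step 1 — factor the characteristic polynomial to read off the algebraic multiplicities:
  χ_A(x) = (x + 5)^3

Step 2 — compute geometric multiplicities via the rank-nullity identity g(λ) = n − rank(A − λI):
  rank(A − (-5)·I) = 2, so dim ker(A − (-5)·I) = n − 2 = 1

Summary:
  λ = -5: algebraic multiplicity = 3, geometric multiplicity = 1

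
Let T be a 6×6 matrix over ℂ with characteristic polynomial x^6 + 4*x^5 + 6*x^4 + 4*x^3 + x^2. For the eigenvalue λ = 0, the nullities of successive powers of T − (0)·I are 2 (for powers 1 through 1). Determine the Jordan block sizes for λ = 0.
Block sizes for λ = 0: [1, 1]

From the dimensions of kernels of powers, the number of Jordan blocks of size at least j is d_j − d_{j−1} where d_j = dim ker(N^j) (with d_0 = 0). Computing the differences gives [2].
The number of blocks of size exactly k is (#blocks of size ≥ k) − (#blocks of size ≥ k + 1), so the partition is: 2 block(s) of size 1.
In nonincreasing order the block sizes are [1, 1].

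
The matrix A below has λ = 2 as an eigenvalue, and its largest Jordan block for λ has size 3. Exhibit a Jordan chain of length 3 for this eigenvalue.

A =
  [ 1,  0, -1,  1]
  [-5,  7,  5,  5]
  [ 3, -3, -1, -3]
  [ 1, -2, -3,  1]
A Jordan chain for λ = 2 of length 3:
v_1 = (-1, 0, 0, -1)ᵀ
v_2 = (-1, -5, 3, 1)ᵀ
v_3 = (1, 0, 0, 0)ᵀ

Let N = A − (2)·I. We want v_3 with N^3 v_3 = 0 but N^2 v_3 ≠ 0; then v_{j-1} := N · v_j for j = 3, …, 2.

Pick v_3 = (1, 0, 0, 0)ᵀ.
Then v_2 = N · v_3 = (-1, -5, 3, 1)ᵀ.
Then v_1 = N · v_2 = (-1, 0, 0, -1)ᵀ.

Sanity check: (A − (2)·I) v_1 = (0, 0, 0, 0)ᵀ = 0. ✓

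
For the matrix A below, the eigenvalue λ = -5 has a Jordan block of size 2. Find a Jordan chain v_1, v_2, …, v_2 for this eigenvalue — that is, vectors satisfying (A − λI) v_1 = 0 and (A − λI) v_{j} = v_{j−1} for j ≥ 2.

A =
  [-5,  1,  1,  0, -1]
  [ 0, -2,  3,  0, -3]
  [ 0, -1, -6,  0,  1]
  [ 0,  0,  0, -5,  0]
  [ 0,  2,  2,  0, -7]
A Jordan chain for λ = -5 of length 2:
v_1 = (1, 3, -1, 0, 2)ᵀ
v_2 = (0, 1, 0, 0, 0)ᵀ

Let N = A − (-5)·I. We want v_2 with N^2 v_2 = 0 but N^1 v_2 ≠ 0; then v_{j-1} := N · v_j for j = 2, …, 2.

Pick v_2 = (0, 1, 0, 0, 0)ᵀ.
Then v_1 = N · v_2 = (1, 3, -1, 0, 2)ᵀ.

Sanity check: (A − (-5)·I) v_1 = (0, 0, 0, 0, 0)ᵀ = 0. ✓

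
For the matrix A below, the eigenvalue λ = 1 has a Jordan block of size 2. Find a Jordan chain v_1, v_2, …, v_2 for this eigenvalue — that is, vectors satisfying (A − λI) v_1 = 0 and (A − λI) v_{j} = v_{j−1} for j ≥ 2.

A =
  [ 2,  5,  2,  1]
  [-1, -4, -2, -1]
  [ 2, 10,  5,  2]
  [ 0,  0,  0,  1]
A Jordan chain for λ = 1 of length 2:
v_1 = (1, -1, 2, 0)ᵀ
v_2 = (1, 0, 0, 0)ᵀ

Let N = A − (1)·I. We want v_2 with N^2 v_2 = 0 but N^1 v_2 ≠ 0; then v_{j-1} := N · v_j for j = 2, …, 2.

Pick v_2 = (1, 0, 0, 0)ᵀ.
Then v_1 = N · v_2 = (1, -1, 2, 0)ᵀ.

Sanity check: (A − (1)·I) v_1 = (0, 0, 0, 0)ᵀ = 0. ✓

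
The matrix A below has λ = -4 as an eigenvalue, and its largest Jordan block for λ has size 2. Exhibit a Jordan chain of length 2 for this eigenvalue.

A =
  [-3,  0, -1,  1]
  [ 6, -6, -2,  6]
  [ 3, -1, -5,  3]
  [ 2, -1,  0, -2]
A Jordan chain for λ = -4 of length 2:
v_1 = (1, 6, 3, 2)ᵀ
v_2 = (1, 0, 0, 0)ᵀ

Let N = A − (-4)·I. We want v_2 with N^2 v_2 = 0 but N^1 v_2 ≠ 0; then v_{j-1} := N · v_j for j = 2, …, 2.

Pick v_2 = (1, 0, 0, 0)ᵀ.
Then v_1 = N · v_2 = (1, 6, 3, 2)ᵀ.

Sanity check: (A − (-4)·I) v_1 = (0, 0, 0, 0)ᵀ = 0. ✓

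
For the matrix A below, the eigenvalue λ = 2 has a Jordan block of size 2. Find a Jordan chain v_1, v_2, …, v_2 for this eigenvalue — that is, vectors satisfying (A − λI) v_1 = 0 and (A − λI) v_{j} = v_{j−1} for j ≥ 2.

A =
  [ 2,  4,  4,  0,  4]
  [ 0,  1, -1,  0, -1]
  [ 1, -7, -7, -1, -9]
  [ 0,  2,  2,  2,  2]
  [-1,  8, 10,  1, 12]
A Jordan chain for λ = 2 of length 2:
v_1 = (0, 0, 1, 0, -1)ᵀ
v_2 = (1, 0, 0, 0, 0)ᵀ

Let N = A − (2)·I. We want v_2 with N^2 v_2 = 0 but N^1 v_2 ≠ 0; then v_{j-1} := N · v_j for j = 2, …, 2.

Pick v_2 = (1, 0, 0, 0, 0)ᵀ.
Then v_1 = N · v_2 = (0, 0, 1, 0, -1)ᵀ.

Sanity check: (A − (2)·I) v_1 = (0, 0, 0, 0, 0)ᵀ = 0. ✓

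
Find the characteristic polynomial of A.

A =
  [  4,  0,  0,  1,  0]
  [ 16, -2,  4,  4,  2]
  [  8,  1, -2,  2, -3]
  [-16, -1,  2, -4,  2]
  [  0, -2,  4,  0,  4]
x^5

Expanding det(x·I − A) (e.g. by cofactor expansion or by noting that A is similar to its Jordan form J, which has the same characteristic polynomial as A) gives
  χ_A(x) = x^5
which factors as x^5. The eigenvalues (with algebraic multiplicities) are λ = 0 with multiplicity 5.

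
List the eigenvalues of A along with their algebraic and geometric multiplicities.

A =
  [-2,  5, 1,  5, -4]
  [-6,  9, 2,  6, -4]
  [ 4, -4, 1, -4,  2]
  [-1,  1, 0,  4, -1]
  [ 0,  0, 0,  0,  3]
λ = 3: alg = 5, geom = 3

Step 1 — factor the characteristic polynomial to read off the algebraic multiplicities:
  χ_A(x) = (x - 3)^5

Step 2 — compute geometric multiplicities via the rank-nullity identity g(λ) = n − rank(A − λI):
  rank(A − (3)·I) = 2, so dim ker(A − (3)·I) = n − 2 = 3

Summary:
  λ = 3: algebraic multiplicity = 5, geometric multiplicity = 3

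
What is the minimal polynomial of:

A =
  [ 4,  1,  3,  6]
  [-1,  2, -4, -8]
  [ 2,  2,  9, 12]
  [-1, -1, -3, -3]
x^3 - 9*x^2 + 27*x - 27

The characteristic polynomial is χ_A(x) = (x - 3)^4, so the eigenvalues are known. The minimal polynomial is
  m_A(x) = Π_λ (x − λ)^{k_λ}
where k_λ is the size of the *largest* Jordan block for λ (equivalently, the smallest k with (A − λI)^k v = 0 for every generalised eigenvector v of λ).

  λ = 3: largest Jordan block has size 3, contributing (x − 3)^3

So m_A(x) = (x - 3)^3 = x^3 - 9*x^2 + 27*x - 27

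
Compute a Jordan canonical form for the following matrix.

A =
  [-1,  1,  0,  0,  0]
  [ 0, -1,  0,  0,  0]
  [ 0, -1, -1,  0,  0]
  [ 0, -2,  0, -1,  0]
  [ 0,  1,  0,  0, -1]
J_2(-1) ⊕ J_1(-1) ⊕ J_1(-1) ⊕ J_1(-1)

The characteristic polynomial is
  det(x·I − A) = x^5 + 5*x^4 + 10*x^3 + 10*x^2 + 5*x + 1 = (x + 1)^5

Eigenvalues and multiplicities (the geometric multiplicity of λ is n − rank(A − λI), which equals the number of Jordan blocks for λ):
  λ = -1: algebraic multiplicity = 5, geometric multiplicity = 4

Determining the block sizes for each eigenvalue:
  λ = -1: 4 blocks summing to 5 forces exactly one block of size 2 and the rest size 1 → block sizes [2, 1, 1, 1]

Assembling the blocks gives a Jordan form
J =
  [-1,  1,  0,  0,  0]
  [ 0, -1,  0,  0,  0]
  [ 0,  0, -1,  0,  0]
  [ 0,  0,  0, -1,  0]
  [ 0,  0,  0,  0, -1]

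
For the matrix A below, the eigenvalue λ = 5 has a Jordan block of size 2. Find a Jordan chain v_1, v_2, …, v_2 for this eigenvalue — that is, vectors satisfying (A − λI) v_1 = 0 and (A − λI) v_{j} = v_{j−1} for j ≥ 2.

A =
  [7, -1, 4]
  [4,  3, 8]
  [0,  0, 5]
A Jordan chain for λ = 5 of length 2:
v_1 = (2, 4, 0)ᵀ
v_2 = (1, 0, 0)ᵀ

Let N = A − (5)·I. We want v_2 with N^2 v_2 = 0 but N^1 v_2 ≠ 0; then v_{j-1} := N · v_j for j = 2, …, 2.

Pick v_2 = (1, 0, 0)ᵀ.
Then v_1 = N · v_2 = (2, 4, 0)ᵀ.

Sanity check: (A − (5)·I) v_1 = (0, 0, 0)ᵀ = 0. ✓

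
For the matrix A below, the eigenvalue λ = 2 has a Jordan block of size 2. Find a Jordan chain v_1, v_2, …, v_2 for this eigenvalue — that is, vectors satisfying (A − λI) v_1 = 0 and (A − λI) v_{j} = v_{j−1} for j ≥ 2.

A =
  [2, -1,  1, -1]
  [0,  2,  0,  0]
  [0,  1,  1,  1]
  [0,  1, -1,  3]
A Jordan chain for λ = 2 of length 2:
v_1 = (-1, 0, 1, 1)ᵀ
v_2 = (0, 1, 0, 0)ᵀ

Let N = A − (2)·I. We want v_2 with N^2 v_2 = 0 but N^1 v_2 ≠ 0; then v_{j-1} := N · v_j for j = 2, …, 2.

Pick v_2 = (0, 1, 0, 0)ᵀ.
Then v_1 = N · v_2 = (-1, 0, 1, 1)ᵀ.

Sanity check: (A − (2)·I) v_1 = (0, 0, 0, 0)ᵀ = 0. ✓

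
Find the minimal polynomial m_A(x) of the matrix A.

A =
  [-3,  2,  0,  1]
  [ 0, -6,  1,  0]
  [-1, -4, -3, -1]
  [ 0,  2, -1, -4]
x^3 + 12*x^2 + 48*x + 64

The characteristic polynomial is χ_A(x) = (x + 4)^4, so the eigenvalues are known. The minimal polynomial is
  m_A(x) = Π_λ (x − λ)^{k_λ}
where k_λ is the size of the *largest* Jordan block for λ (equivalently, the smallest k with (A − λI)^k v = 0 for every generalised eigenvector v of λ).

  λ = -4: largest Jordan block has size 3, contributing (x + 4)^3

So m_A(x) = (x + 4)^3 = x^3 + 12*x^2 + 48*x + 64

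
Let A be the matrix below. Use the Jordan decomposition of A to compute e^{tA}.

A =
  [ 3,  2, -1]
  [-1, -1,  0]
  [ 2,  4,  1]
e^{tA} =
  [2*t*exp(t) + exp(t), -2*t^2*exp(t) + 2*t*exp(t), -t^2*exp(t) - t*exp(t)]
  [-t*exp(t), t^2*exp(t) - 2*t*exp(t) + exp(t), t^2*exp(t)/2]
  [2*t*exp(t), -2*t^2*exp(t) + 4*t*exp(t), -t^2*exp(t) + exp(t)]

Strategy: write A = P · J · P⁻¹ where J is a Jordan canonical form, so e^{tA} = P · e^{tJ} · P⁻¹, and e^{tJ} can be computed block-by-block.

A has Jordan form
J =
  [1, 1, 0]
  [0, 1, 1]
  [0, 0, 1]
(up to reordering of blocks).

Per-block formulas:
  For a 3×3 Jordan block J_3(1): exp(t · J_3(1)) = e^(1t)·(I + t·N + (t^2/2)·N^2), where N is the 3×3 nilpotent shift.

After assembling e^{tJ} and conjugating by P, we get:

e^{tA} =
  [2*t*exp(t) + exp(t), -2*t^2*exp(t) + 2*t*exp(t), -t^2*exp(t) - t*exp(t)]
  [-t*exp(t), t^2*exp(t) - 2*t*exp(t) + exp(t), t^2*exp(t)/2]
  [2*t*exp(t), -2*t^2*exp(t) + 4*t*exp(t), -t^2*exp(t) + exp(t)]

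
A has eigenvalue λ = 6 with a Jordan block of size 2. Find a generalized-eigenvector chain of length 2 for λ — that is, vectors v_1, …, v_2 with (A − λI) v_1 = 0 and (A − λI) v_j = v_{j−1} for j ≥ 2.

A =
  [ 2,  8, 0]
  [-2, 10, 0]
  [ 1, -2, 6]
A Jordan chain for λ = 6 of length 2:
v_1 = (-4, -2, 1)ᵀ
v_2 = (1, 0, 0)ᵀ

Let N = A − (6)·I. We want v_2 with N^2 v_2 = 0 but N^1 v_2 ≠ 0; then v_{j-1} := N · v_j for j = 2, …, 2.

Pick v_2 = (1, 0, 0)ᵀ.
Then v_1 = N · v_2 = (-4, -2, 1)ᵀ.

Sanity check: (A − (6)·I) v_1 = (0, 0, 0)ᵀ = 0. ✓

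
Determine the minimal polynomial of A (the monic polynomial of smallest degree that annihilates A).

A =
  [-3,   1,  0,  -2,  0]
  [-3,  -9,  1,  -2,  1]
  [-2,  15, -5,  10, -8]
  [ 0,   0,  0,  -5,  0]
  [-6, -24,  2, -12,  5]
x^4 + 12*x^3 + 30*x^2 - 100*x - 375

The characteristic polynomial is χ_A(x) = (x - 3)*(x + 5)^4, so the eigenvalues are known. The minimal polynomial is
  m_A(x) = Π_λ (x − λ)^{k_λ}
where k_λ is the size of the *largest* Jordan block for λ (equivalently, the smallest k with (A − λI)^k v = 0 for every generalised eigenvector v of λ).

  λ = -5: largest Jordan block has size 3, contributing (x + 5)^3
  λ = 3: largest Jordan block has size 1, contributing (x − 3)

So m_A(x) = (x - 3)*(x + 5)^3 = x^4 + 12*x^3 + 30*x^2 - 100*x - 375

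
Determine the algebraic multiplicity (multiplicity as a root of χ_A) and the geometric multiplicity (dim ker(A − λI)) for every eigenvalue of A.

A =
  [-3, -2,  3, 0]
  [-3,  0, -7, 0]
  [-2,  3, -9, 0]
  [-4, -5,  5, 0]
λ = -4: alg = 3, geom = 1; λ = 0: alg = 1, geom = 1

Step 1 — factor the characteristic polynomial to read off the algebraic multiplicities:
  χ_A(x) = x*(x + 4)^3

Step 2 — compute geometric multiplicities via the rank-nullity identity g(λ) = n − rank(A − λI):
  rank(A − (-4)·I) = 3, so dim ker(A − (-4)·I) = n − 3 = 1
  rank(A − (0)·I) = 3, so dim ker(A − (0)·I) = n − 3 = 1

Summary:
  λ = -4: algebraic multiplicity = 3, geometric multiplicity = 1
  λ = 0: algebraic multiplicity = 1, geometric multiplicity = 1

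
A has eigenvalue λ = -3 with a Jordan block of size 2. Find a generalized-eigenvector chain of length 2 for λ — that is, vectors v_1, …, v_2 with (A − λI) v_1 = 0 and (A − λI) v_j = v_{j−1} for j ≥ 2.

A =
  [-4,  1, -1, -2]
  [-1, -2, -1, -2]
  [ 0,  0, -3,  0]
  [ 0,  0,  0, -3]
A Jordan chain for λ = -3 of length 2:
v_1 = (-1, -1, 0, 0)ᵀ
v_2 = (1, 0, 0, 0)ᵀ

Let N = A − (-3)·I. We want v_2 with N^2 v_2 = 0 but N^1 v_2 ≠ 0; then v_{j-1} := N · v_j for j = 2, …, 2.

Pick v_2 = (1, 0, 0, 0)ᵀ.
Then v_1 = N · v_2 = (-1, -1, 0, 0)ᵀ.

Sanity check: (A − (-3)·I) v_1 = (0, 0, 0, 0)ᵀ = 0. ✓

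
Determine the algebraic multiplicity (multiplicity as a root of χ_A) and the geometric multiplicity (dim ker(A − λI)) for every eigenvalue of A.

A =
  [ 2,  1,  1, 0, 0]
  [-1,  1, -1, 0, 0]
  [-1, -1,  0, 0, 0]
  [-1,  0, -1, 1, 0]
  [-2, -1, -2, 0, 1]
λ = 1: alg = 5, geom = 3

Step 1 — factor the characteristic polynomial to read off the algebraic multiplicities:
  χ_A(x) = (x - 1)^5

Step 2 — compute geometric multiplicities via the rank-nullity identity g(λ) = n − rank(A − λI):
  rank(A − (1)·I) = 2, so dim ker(A − (1)·I) = n − 2 = 3

Summary:
  λ = 1: algebraic multiplicity = 5, geometric multiplicity = 3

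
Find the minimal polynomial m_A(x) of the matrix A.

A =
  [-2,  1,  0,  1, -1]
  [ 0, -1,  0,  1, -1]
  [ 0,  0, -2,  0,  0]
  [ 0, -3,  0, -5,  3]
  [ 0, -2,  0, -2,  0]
x^2 + 4*x + 4

The characteristic polynomial is χ_A(x) = (x + 2)^5, so the eigenvalues are known. The minimal polynomial is
  m_A(x) = Π_λ (x − λ)^{k_λ}
where k_λ is the size of the *largest* Jordan block for λ (equivalently, the smallest k with (A − λI)^k v = 0 for every generalised eigenvector v of λ).

  λ = -2: largest Jordan block has size 2, contributing (x + 2)^2

So m_A(x) = (x + 2)^2 = x^2 + 4*x + 4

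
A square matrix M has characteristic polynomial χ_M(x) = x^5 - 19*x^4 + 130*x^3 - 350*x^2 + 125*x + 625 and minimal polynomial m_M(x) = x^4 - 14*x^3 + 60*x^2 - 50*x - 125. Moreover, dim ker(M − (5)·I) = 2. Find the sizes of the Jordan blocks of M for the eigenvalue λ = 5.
Block sizes for λ = 5: [3, 1]

Step 1 — from the characteristic polynomial, algebraic multiplicity of λ = 5 is 4. From dim ker(M − (5)·I) = 2, there are exactly 2 Jordan blocks for λ = 5.
Step 2 — from the minimal polynomial, the factor (x − 5)^3 tells us the largest block for λ = 5 has size 3.
Step 3 — with total size 4, 2 blocks, and largest block 3, the block sizes (in nonincreasing order) are [3, 1].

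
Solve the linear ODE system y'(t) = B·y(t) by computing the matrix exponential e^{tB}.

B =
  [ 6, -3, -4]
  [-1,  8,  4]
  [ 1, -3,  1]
e^{tB} =
  [t*exp(5*t) + exp(5*t), -3*t*exp(5*t), -4*t*exp(5*t)]
  [-t*exp(5*t), 3*t*exp(5*t) + exp(5*t), 4*t*exp(5*t)]
  [t*exp(5*t), -3*t*exp(5*t), -4*t*exp(5*t) + exp(5*t)]

Strategy: write B = P · J · P⁻¹ where J is a Jordan canonical form, so e^{tB} = P · e^{tJ} · P⁻¹, and e^{tJ} can be computed block-by-block.

B has Jordan form
J =
  [5, 1, 0]
  [0, 5, 0]
  [0, 0, 5]
(up to reordering of blocks).

Per-block formulas:
  For a 2×2 Jordan block J_2(5): exp(t · J_2(5)) = e^(5t)·(I + t·N), where N is the 2×2 nilpotent shift.
  For a 1×1 block at λ = 5: exp(t · [5]) = [e^(5t)].

After assembling e^{tJ} and conjugating by P, we get:

e^{tB} =
  [t*exp(5*t) + exp(5*t), -3*t*exp(5*t), -4*t*exp(5*t)]
  [-t*exp(5*t), 3*t*exp(5*t) + exp(5*t), 4*t*exp(5*t)]
  [t*exp(5*t), -3*t*exp(5*t), -4*t*exp(5*t) + exp(5*t)]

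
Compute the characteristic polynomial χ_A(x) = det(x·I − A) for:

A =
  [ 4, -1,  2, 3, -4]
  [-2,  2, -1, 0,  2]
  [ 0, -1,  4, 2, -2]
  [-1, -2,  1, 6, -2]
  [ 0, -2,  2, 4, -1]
x^5 - 15*x^4 + 90*x^3 - 270*x^2 + 405*x - 243

Expanding det(x·I − A) (e.g. by cofactor expansion or by noting that A is similar to its Jordan form J, which has the same characteristic polynomial as A) gives
  χ_A(x) = x^5 - 15*x^4 + 90*x^3 - 270*x^2 + 405*x - 243
which factors as (x - 3)^5. The eigenvalues (with algebraic multiplicities) are λ = 3 with multiplicity 5.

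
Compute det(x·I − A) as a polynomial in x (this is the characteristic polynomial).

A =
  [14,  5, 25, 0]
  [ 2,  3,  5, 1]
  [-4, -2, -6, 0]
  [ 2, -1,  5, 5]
x^4 - 16*x^3 + 96*x^2 - 256*x + 256

Expanding det(x·I − A) (e.g. by cofactor expansion or by noting that A is similar to its Jordan form J, which has the same characteristic polynomial as A) gives
  χ_A(x) = x^4 - 16*x^3 + 96*x^2 - 256*x + 256
which factors as (x - 4)^4. The eigenvalues (with algebraic multiplicities) are λ = 4 with multiplicity 4.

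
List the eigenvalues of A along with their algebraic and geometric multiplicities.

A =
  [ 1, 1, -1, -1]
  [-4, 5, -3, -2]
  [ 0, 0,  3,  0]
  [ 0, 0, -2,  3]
λ = 3: alg = 4, geom = 2

Step 1 — factor the characteristic polynomial to read off the algebraic multiplicities:
  χ_A(x) = (x - 3)^4

Step 2 — compute geometric multiplicities via the rank-nullity identity g(λ) = n − rank(A − λI):
  rank(A − (3)·I) = 2, so dim ker(A − (3)·I) = n − 2 = 2

Summary:
  λ = 3: algebraic multiplicity = 4, geometric multiplicity = 2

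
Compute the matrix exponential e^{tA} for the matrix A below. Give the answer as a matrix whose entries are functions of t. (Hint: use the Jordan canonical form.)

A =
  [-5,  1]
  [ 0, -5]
e^{tA} =
  [exp(-5*t), t*exp(-5*t)]
  [0, exp(-5*t)]

Strategy: write A = P · J · P⁻¹ where J is a Jordan canonical form, so e^{tA} = P · e^{tJ} · P⁻¹, and e^{tJ} can be computed block-by-block.

A has Jordan form
J =
  [-5,  1]
  [ 0, -5]
(up to reordering of blocks).

Per-block formulas:
  For a 2×2 Jordan block J_2(-5): exp(t · J_2(-5)) = e^(-5t)·(I + t·N), where N is the 2×2 nilpotent shift.

After assembling e^{tJ} and conjugating by P, we get:

e^{tA} =
  [exp(-5*t), t*exp(-5*t)]
  [0, exp(-5*t)]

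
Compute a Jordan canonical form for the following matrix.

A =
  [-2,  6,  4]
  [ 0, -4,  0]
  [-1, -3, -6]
J_2(-4) ⊕ J_1(-4)

The characteristic polynomial is
  det(x·I − A) = x^3 + 12*x^2 + 48*x + 64 = (x + 4)^3

Eigenvalues and multiplicities (the geometric multiplicity of λ is n − rank(A − λI), which equals the number of Jordan blocks for λ):
  λ = -4: algebraic multiplicity = 3, geometric multiplicity = 2

Determining the block sizes for each eigenvalue:
  λ = -4: 2 blocks summing to 3 forces exactly one block of size 2 and the rest size 1 → block sizes [2, 1]

Assembling the blocks gives a Jordan form
J =
  [-4,  1,  0]
  [ 0, -4,  0]
  [ 0,  0, -4]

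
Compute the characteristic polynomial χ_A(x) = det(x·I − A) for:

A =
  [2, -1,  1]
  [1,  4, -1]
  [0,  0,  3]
x^3 - 9*x^2 + 27*x - 27

Expanding det(x·I − A) (e.g. by cofactor expansion or by noting that A is similar to its Jordan form J, which has the same characteristic polynomial as A) gives
  χ_A(x) = x^3 - 9*x^2 + 27*x - 27
which factors as (x - 3)^3. The eigenvalues (with algebraic multiplicities) are λ = 3 with multiplicity 3.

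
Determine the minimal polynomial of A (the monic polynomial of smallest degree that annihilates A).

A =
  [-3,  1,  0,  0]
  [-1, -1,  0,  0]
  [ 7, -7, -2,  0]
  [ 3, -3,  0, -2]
x^2 + 4*x + 4

The characteristic polynomial is χ_A(x) = (x + 2)^4, so the eigenvalues are known. The minimal polynomial is
  m_A(x) = Π_λ (x − λ)^{k_λ}
where k_λ is the size of the *largest* Jordan block for λ (equivalently, the smallest k with (A − λI)^k v = 0 for every generalised eigenvector v of λ).

  λ = -2: largest Jordan block has size 2, contributing (x + 2)^2

So m_A(x) = (x + 2)^2 = x^2 + 4*x + 4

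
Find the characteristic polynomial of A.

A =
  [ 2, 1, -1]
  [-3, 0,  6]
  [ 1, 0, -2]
x^3

Expanding det(x·I − A) (e.g. by cofactor expansion or by noting that A is similar to its Jordan form J, which has the same characteristic polynomial as A) gives
  χ_A(x) = x^3
which factors as x^3. The eigenvalues (with algebraic multiplicities) are λ = 0 with multiplicity 3.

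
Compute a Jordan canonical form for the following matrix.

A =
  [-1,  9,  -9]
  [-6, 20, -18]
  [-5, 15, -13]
J_2(2) ⊕ J_1(2)

The characteristic polynomial is
  det(x·I − A) = x^3 - 6*x^2 + 12*x - 8 = (x - 2)^3

Eigenvalues and multiplicities (the geometric multiplicity of λ is n − rank(A − λI), which equals the number of Jordan blocks for λ):
  λ = 2: algebraic multiplicity = 3, geometric multiplicity = 2

Determining the block sizes for each eigenvalue:
  λ = 2: 2 blocks summing to 3 forces exactly one block of size 2 and the rest size 1 → block sizes [2, 1]

Assembling the blocks gives a Jordan form
J =
  [2, 1, 0]
  [0, 2, 0]
  [0, 0, 2]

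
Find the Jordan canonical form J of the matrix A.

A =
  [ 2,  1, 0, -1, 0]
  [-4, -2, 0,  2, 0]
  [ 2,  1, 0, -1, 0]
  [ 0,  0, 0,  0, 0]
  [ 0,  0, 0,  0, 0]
J_2(0) ⊕ J_1(0) ⊕ J_1(0) ⊕ J_1(0)

The characteristic polynomial is
  det(x·I − A) = x^5

Eigenvalues and multiplicities (the geometric multiplicity of λ is n − rank(A − λI), which equals the number of Jordan blocks for λ):
  λ = 0: algebraic multiplicity = 5, geometric multiplicity = 4

Determining the block sizes for each eigenvalue:
  λ = 0: 4 blocks summing to 5 forces exactly one block of size 2 and the rest size 1 → block sizes [2, 1, 1, 1]

Assembling the blocks gives a Jordan form
J =
  [0, 1, 0, 0, 0]
  [0, 0, 0, 0, 0]
  [0, 0, 0, 0, 0]
  [0, 0, 0, 0, 0]
  [0, 0, 0, 0, 0]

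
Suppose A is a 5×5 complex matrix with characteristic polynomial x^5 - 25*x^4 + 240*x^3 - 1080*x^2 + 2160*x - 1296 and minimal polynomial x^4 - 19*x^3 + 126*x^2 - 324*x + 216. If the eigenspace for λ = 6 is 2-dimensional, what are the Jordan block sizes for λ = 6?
Block sizes for λ = 6: [3, 1]

Step 1 — from the characteristic polynomial, algebraic multiplicity of λ = 6 is 4. From dim ker(A − (6)·I) = 2, there are exactly 2 Jordan blocks for λ = 6.
Step 2 — from the minimal polynomial, the factor (x − 6)^3 tells us the largest block for λ = 6 has size 3.
Step 3 — with total size 4, 2 blocks, and largest block 3, the block sizes (in nonincreasing order) are [3, 1].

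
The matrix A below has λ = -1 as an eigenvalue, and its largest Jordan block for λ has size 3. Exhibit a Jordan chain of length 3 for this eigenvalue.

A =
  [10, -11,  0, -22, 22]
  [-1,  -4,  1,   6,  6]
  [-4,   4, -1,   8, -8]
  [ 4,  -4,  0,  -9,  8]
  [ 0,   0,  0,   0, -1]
A Jordan chain for λ = -1 of length 3:
v_1 = (44, 12, -16, 16, 0)ᵀ
v_2 = (11, -1, -4, 4, 0)ᵀ
v_3 = (1, 0, 0, 0, 0)ᵀ

Let N = A − (-1)·I. We want v_3 with N^3 v_3 = 0 but N^2 v_3 ≠ 0; then v_{j-1} := N · v_j for j = 3, …, 2.

Pick v_3 = (1, 0, 0, 0, 0)ᵀ.
Then v_2 = N · v_3 = (11, -1, -4, 4, 0)ᵀ.
Then v_1 = N · v_2 = (44, 12, -16, 16, 0)ᵀ.

Sanity check: (A − (-1)·I) v_1 = (0, 0, 0, 0, 0)ᵀ = 0. ✓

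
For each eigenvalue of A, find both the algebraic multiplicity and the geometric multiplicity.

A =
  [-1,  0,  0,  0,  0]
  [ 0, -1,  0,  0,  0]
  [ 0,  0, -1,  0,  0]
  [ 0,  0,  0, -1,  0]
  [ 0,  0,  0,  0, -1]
λ = -1: alg = 5, geom = 5

Step 1 — factor the characteristic polynomial to read off the algebraic multiplicities:
  χ_A(x) = (x + 1)^5

Step 2 — compute geometric multiplicities via the rank-nullity identity g(λ) = n − rank(A − λI):
  rank(A − (-1)·I) = 0, so dim ker(A − (-1)·I) = n − 0 = 5

Summary:
  λ = -1: algebraic multiplicity = 5, geometric multiplicity = 5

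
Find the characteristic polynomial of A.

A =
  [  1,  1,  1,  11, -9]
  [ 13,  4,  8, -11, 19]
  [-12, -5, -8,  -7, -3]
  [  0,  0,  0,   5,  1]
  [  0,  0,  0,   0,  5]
x^5 - 7*x^4 - 2*x^3 + 46*x^2 + 65*x + 25

Expanding det(x·I − A) (e.g. by cofactor expansion or by noting that A is similar to its Jordan form J, which has the same characteristic polynomial as A) gives
  χ_A(x) = x^5 - 7*x^4 - 2*x^3 + 46*x^2 + 65*x + 25
which factors as (x - 5)^2*(x + 1)^3. The eigenvalues (with algebraic multiplicities) are λ = -1 with multiplicity 3, λ = 5 with multiplicity 2.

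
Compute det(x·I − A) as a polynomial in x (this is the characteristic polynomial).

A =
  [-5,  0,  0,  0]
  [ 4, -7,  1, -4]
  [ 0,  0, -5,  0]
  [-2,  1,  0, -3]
x^4 + 20*x^3 + 150*x^2 + 500*x + 625

Expanding det(x·I − A) (e.g. by cofactor expansion or by noting that A is similar to its Jordan form J, which has the same characteristic polynomial as A) gives
  χ_A(x) = x^4 + 20*x^3 + 150*x^2 + 500*x + 625
which factors as (x + 5)^4. The eigenvalues (with algebraic multiplicities) are λ = -5 with multiplicity 4.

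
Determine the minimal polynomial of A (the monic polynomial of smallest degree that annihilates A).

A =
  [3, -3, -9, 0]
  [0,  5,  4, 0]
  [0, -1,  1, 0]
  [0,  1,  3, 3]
x^3 - 9*x^2 + 27*x - 27

The characteristic polynomial is χ_A(x) = (x - 3)^4, so the eigenvalues are known. The minimal polynomial is
  m_A(x) = Π_λ (x − λ)^{k_λ}
where k_λ is the size of the *largest* Jordan block for λ (equivalently, the smallest k with (A − λI)^k v = 0 for every generalised eigenvector v of λ).

  λ = 3: largest Jordan block has size 3, contributing (x − 3)^3

So m_A(x) = (x - 3)^3 = x^3 - 9*x^2 + 27*x - 27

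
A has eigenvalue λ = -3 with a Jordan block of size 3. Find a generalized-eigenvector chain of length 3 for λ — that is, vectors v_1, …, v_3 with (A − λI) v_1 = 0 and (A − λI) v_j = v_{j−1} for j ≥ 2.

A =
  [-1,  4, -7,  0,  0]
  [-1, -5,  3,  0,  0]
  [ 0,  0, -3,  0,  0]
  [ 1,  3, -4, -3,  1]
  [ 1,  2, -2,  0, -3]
A Jordan chain for λ = -3 of length 3:
v_1 = (-2, 1, 0, 0, -1)ᵀ
v_2 = (-7, 3, 0, -4, -2)ᵀ
v_3 = (0, 0, 1, 0, 0)ᵀ

Let N = A − (-3)·I. We want v_3 with N^3 v_3 = 0 but N^2 v_3 ≠ 0; then v_{j-1} := N · v_j for j = 3, …, 2.

Pick v_3 = (0, 0, 1, 0, 0)ᵀ.
Then v_2 = N · v_3 = (-7, 3, 0, -4, -2)ᵀ.
Then v_1 = N · v_2 = (-2, 1, 0, 0, -1)ᵀ.

Sanity check: (A − (-3)·I) v_1 = (0, 0, 0, 0, 0)ᵀ = 0. ✓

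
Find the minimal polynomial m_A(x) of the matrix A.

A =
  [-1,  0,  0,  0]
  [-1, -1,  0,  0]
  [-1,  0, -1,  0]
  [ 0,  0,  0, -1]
x^2 + 2*x + 1

The characteristic polynomial is χ_A(x) = (x + 1)^4, so the eigenvalues are known. The minimal polynomial is
  m_A(x) = Π_λ (x − λ)^{k_λ}
where k_λ is the size of the *largest* Jordan block for λ (equivalently, the smallest k with (A − λI)^k v = 0 for every generalised eigenvector v of λ).

  λ = -1: largest Jordan block has size 2, contributing (x + 1)^2

So m_A(x) = (x + 1)^2 = x^2 + 2*x + 1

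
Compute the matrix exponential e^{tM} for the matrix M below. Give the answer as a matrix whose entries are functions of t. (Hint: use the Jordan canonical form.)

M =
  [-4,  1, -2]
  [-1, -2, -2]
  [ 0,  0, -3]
e^{tM} =
  [-t*exp(-3*t) + exp(-3*t), t*exp(-3*t), -2*t*exp(-3*t)]
  [-t*exp(-3*t), t*exp(-3*t) + exp(-3*t), -2*t*exp(-3*t)]
  [0, 0, exp(-3*t)]

Strategy: write M = P · J · P⁻¹ where J is a Jordan canonical form, so e^{tM} = P · e^{tJ} · P⁻¹, and e^{tJ} can be computed block-by-block.

M has Jordan form
J =
  [-3,  1,  0]
  [ 0, -3,  0]
  [ 0,  0, -3]
(up to reordering of blocks).

Per-block formulas:
  For a 2×2 Jordan block J_2(-3): exp(t · J_2(-3)) = e^(-3t)·(I + t·N), where N is the 2×2 nilpotent shift.
  For a 1×1 block at λ = -3: exp(t · [-3]) = [e^(-3t)].

After assembling e^{tJ} and conjugating by P, we get:

e^{tM} =
  [-t*exp(-3*t) + exp(-3*t), t*exp(-3*t), -2*t*exp(-3*t)]
  [-t*exp(-3*t), t*exp(-3*t) + exp(-3*t), -2*t*exp(-3*t)]
  [0, 0, exp(-3*t)]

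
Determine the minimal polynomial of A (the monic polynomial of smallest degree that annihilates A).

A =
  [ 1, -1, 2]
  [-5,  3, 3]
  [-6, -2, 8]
x^3 - 12*x^2 + 48*x - 64

The characteristic polynomial is χ_A(x) = (x - 4)^3, so the eigenvalues are known. The minimal polynomial is
  m_A(x) = Π_λ (x − λ)^{k_λ}
where k_λ is the size of the *largest* Jordan block for λ (equivalently, the smallest k with (A − λI)^k v = 0 for every generalised eigenvector v of λ).

  λ = 4: largest Jordan block has size 3, contributing (x − 4)^3

So m_A(x) = (x - 4)^3 = x^3 - 12*x^2 + 48*x - 64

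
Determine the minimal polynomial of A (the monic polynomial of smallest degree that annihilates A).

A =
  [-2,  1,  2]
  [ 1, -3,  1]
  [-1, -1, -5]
x^3 + 10*x^2 + 33*x + 36

The characteristic polynomial is χ_A(x) = (x + 3)^2*(x + 4), so the eigenvalues are known. The minimal polynomial is
  m_A(x) = Π_λ (x − λ)^{k_λ}
where k_λ is the size of the *largest* Jordan block for λ (equivalently, the smallest k with (A − λI)^k v = 0 for every generalised eigenvector v of λ).

  λ = -4: largest Jordan block has size 1, contributing (x + 4)
  λ = -3: largest Jordan block has size 2, contributing (x + 3)^2

So m_A(x) = (x + 3)^2*(x + 4) = x^3 + 10*x^2 + 33*x + 36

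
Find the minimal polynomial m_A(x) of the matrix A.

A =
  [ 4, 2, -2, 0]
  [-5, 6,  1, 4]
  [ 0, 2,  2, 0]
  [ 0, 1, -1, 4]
x^3 - 12*x^2 + 48*x - 64

The characteristic polynomial is χ_A(x) = (x - 4)^4, so the eigenvalues are known. The minimal polynomial is
  m_A(x) = Π_λ (x − λ)^{k_λ}
where k_λ is the size of the *largest* Jordan block for λ (equivalently, the smallest k with (A − λI)^k v = 0 for every generalised eigenvector v of λ).

  λ = 4: largest Jordan block has size 3, contributing (x − 4)^3

So m_A(x) = (x - 4)^3 = x^3 - 12*x^2 + 48*x - 64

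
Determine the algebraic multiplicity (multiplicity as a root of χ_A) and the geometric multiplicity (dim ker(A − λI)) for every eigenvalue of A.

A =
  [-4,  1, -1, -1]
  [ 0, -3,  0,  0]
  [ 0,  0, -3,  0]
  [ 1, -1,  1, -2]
λ = -3: alg = 4, geom = 3

Step 1 — factor the characteristic polynomial to read off the algebraic multiplicities:
  χ_A(x) = (x + 3)^4

Step 2 — compute geometric multiplicities via the rank-nullity identity g(λ) = n − rank(A − λI):
  rank(A − (-3)·I) = 1, so dim ker(A − (-3)·I) = n − 1 = 3

Summary:
  λ = -3: algebraic multiplicity = 4, geometric multiplicity = 3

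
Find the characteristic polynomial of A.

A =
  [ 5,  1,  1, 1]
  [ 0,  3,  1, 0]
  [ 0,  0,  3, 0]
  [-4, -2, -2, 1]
x^4 - 12*x^3 + 54*x^2 - 108*x + 81

Expanding det(x·I − A) (e.g. by cofactor expansion or by noting that A is similar to its Jordan form J, which has the same characteristic polynomial as A) gives
  χ_A(x) = x^4 - 12*x^3 + 54*x^2 - 108*x + 81
which factors as (x - 3)^4. The eigenvalues (with algebraic multiplicities) are λ = 3 with multiplicity 4.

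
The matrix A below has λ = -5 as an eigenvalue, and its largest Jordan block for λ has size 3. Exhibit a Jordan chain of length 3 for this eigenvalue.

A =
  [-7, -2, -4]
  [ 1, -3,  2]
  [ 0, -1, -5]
A Jordan chain for λ = -5 of length 3:
v_1 = (2, 0, -1)ᵀ
v_2 = (-2, 1, 0)ᵀ
v_3 = (1, 0, 0)ᵀ

Let N = A − (-5)·I. We want v_3 with N^3 v_3 = 0 but N^2 v_3 ≠ 0; then v_{j-1} := N · v_j for j = 3, …, 2.

Pick v_3 = (1, 0, 0)ᵀ.
Then v_2 = N · v_3 = (-2, 1, 0)ᵀ.
Then v_1 = N · v_2 = (2, 0, -1)ᵀ.

Sanity check: (A − (-5)·I) v_1 = (0, 0, 0)ᵀ = 0. ✓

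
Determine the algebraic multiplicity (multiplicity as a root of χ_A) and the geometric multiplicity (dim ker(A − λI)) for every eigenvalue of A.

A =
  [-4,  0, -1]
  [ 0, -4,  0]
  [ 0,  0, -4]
λ = -4: alg = 3, geom = 2

Step 1 — factor the characteristic polynomial to read off the algebraic multiplicities:
  χ_A(x) = (x + 4)^3

Step 2 — compute geometric multiplicities via the rank-nullity identity g(λ) = n − rank(A − λI):
  rank(A − (-4)·I) = 1, so dim ker(A − (-4)·I) = n − 1 = 2

Summary:
  λ = -4: algebraic multiplicity = 3, geometric multiplicity = 2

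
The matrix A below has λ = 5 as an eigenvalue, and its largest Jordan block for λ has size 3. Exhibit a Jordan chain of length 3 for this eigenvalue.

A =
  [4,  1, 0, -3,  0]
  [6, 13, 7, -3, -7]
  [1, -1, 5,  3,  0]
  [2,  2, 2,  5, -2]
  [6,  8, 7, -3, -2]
A Jordan chain for λ = 5 of length 3:
v_1 = (1, 1, -1, 0, 1)ᵀ
v_2 = (-1, 6, 1, 2, 6)ᵀ
v_3 = (1, 0, 0, 0, 0)ᵀ

Let N = A − (5)·I. We want v_3 with N^3 v_3 = 0 but N^2 v_3 ≠ 0; then v_{j-1} := N · v_j for j = 3, …, 2.

Pick v_3 = (1, 0, 0, 0, 0)ᵀ.
Then v_2 = N · v_3 = (-1, 6, 1, 2, 6)ᵀ.
Then v_1 = N · v_2 = (1, 1, -1, 0, 1)ᵀ.

Sanity check: (A − (5)·I) v_1 = (0, 0, 0, 0, 0)ᵀ = 0. ✓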